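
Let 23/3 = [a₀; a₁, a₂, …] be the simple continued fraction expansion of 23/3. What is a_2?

⌊23/3⌋ = 7, remainder 2
⌊3/2⌋ = 1, remainder 1
⌊2/1⌋ = 2, remainder 0

2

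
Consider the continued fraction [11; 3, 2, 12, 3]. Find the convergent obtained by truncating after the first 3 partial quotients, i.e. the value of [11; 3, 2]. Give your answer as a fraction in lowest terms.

79/7

Compute successive convergents:
a_0 = 11: 11/1
a_1 = 3: 34/3
a_2 = 2: 79/7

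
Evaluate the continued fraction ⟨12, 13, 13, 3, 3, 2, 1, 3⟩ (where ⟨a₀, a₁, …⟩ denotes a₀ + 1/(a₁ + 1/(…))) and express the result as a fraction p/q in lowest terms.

Use the convergent recurrence hₖ = aₖ·hₖ₋₁ + hₖ₋₂ (and likewise for the denominators kₖ):
a_0 = 12: 12/1
a_1 = 13: 157/13
a_2 = 13: 2053/170
a_3 = 3: 6316/523
a_4 = 3: 21001/1739
a_5 = 2: 48318/4001
a_6 = 1: 69319/5740
a_7 = 3: 256275/21221

256275/21221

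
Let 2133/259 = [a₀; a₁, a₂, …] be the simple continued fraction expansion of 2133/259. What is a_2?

4

Apply division with remainder until the remainder is 0:
⌊2133/259⌋ = 8, remainder 61
⌊259/61⌋ = 4, remainder 15
⌊61/15⌋ = 4, remainder 1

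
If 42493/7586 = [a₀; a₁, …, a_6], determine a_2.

Apply division with remainder until the remainder is 0:
42493 ÷ 7586 → quotient 5, remainder 4563
7586 ÷ 4563 → quotient 1, remainder 3023
4563 ÷ 3023 → quotient 1, remainder 1540

1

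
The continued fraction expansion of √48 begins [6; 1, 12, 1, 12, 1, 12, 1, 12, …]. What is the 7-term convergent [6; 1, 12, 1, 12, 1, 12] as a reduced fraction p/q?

17466/2521

a_0 = 6: 6/1
a_1 = 1: 7/1
a_2 = 12: 90/13
a_3 = 1: 97/14
a_4 = 12: 1254/181
a_5 = 1: 1351/195
a_6 = 12: 17466/2521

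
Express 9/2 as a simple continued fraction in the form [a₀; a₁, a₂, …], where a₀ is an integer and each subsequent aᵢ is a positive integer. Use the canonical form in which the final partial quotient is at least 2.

[4; 2]

⌊9/2⌋ = 4, remainder 1
⌊2/1⌋ = 2, remainder 0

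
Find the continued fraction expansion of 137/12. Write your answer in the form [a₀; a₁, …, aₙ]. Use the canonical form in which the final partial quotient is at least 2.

137 = 11·12 + 5, so a_0 = 11
12 = 2·5 + 2, so a_1 = 2
5 = 2·2 + 1, so a_2 = 2
2 = 2·1 + 0, so a_3 = 2

[11; 2, 2, 2]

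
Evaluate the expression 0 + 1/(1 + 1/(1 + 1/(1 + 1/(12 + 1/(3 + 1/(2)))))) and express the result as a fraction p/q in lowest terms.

179/272

Compute successive convergents:
a_0 = 0: 0/1
a_1 = 1: 1/1
a_2 = 1: 1/2
a_3 = 1: 2/3
a_4 = 12: 25/38
a_5 = 3: 77/117
a_6 = 2: 179/272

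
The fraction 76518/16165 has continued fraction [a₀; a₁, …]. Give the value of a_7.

18

⌊76518/16165⌋ = 4, remainder 11858
⌊16165/11858⌋ = 1, remainder 4307
⌊11858/4307⌋ = 2, remainder 3244
⌊4307/3244⌋ = 1, remainder 1063
⌊3244/1063⌋ = 3, remainder 55
⌊1063/55⌋ = 19, remainder 18
⌊55/18⌋ = 3, remainder 1
⌊18/1⌋ = 18, remainder 0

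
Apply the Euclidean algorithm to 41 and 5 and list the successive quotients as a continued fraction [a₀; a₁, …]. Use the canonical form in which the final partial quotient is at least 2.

Run the Euclidean algorithm, recording each quotient:
41 = 8·5 + 1, so a_0 = 8
5 = 5·1 + 0, so a_1 = 5

[8; 5]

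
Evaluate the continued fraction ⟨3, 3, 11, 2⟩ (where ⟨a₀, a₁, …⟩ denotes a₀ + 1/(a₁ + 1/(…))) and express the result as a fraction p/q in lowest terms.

236/71

Starting at the tail and folding back:
Start with 2.
11 + 1/(2/1) = 11 + 1/2 = 23/2
3 + 1/(23/2) = 3 + 2/23 = 71/23
3 + 1/(71/23) = 3 + 23/71 = 236/71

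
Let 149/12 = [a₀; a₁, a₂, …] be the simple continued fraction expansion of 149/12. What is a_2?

2

149 ÷ 12 → quotient 12, remainder 5
12 ÷ 5 → quotient 2, remainder 2
5 ÷ 2 → quotient 2, remainder 1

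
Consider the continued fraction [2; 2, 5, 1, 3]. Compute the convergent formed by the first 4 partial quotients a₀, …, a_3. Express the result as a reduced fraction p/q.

32/13

Collapse the nested fraction from the inside out:
Start with 1.
5 + 1/(1/1) = 5 + 1/1 = 6/1
2 + 1/(6/1) = 2 + 1/6 = 13/6
2 + 1/(13/6) = 2 + 6/13 = 32/13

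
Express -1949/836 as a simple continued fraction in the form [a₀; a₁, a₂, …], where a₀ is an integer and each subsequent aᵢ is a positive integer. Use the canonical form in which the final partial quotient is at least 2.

-1949 ÷ 836 → quotient -3, remainder 559
836 ÷ 559 → quotient 1, remainder 277
559 ÷ 277 → quotient 2, remainder 5
277 ÷ 5 → quotient 55, remainder 2
5 ÷ 2 → quotient 2, remainder 1
2 ÷ 1 → quotient 2, remainder 0

[-3; 1, 2, 55, 2, 2]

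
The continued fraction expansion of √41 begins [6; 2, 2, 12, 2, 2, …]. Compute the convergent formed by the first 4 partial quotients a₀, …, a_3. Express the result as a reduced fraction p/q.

397/62

Use the convergent recurrence hₖ = aₖ·hₖ₋₁ + hₖ₋₂ (and likewise for the denominators kₖ):
a_0 = 6: 6/1
a_1 = 2: 13/2
a_2 = 2: 32/5
a_3 = 12: 397/62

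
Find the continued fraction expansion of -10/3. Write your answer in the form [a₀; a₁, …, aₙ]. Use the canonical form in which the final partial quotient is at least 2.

[-4; 1, 2]

Repeatedly divide and take the remainder:
-10 = -4·3 + 2, so a_0 = -4
3 = 1·2 + 1, so a_1 = 1
2 = 2·1 + 0, so a_2 = 2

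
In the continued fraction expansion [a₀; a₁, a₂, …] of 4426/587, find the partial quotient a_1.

1

Repeatedly divide and take the remainder:
4426 = 7·587 + 317, so a_0 = 7
587 = 1·317 + 270, so a_1 = 1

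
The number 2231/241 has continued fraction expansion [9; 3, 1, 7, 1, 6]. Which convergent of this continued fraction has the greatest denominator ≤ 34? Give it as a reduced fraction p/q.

287/31

a_0 = 9: 9/1  (≤ bound)
a_1 = 3: 28/3  (≤ bound)
a_2 = 1: 37/4  (≤ bound)
a_3 = 7: 287/31  (≤ bound)
a_4 = 1: 324/35  (> 34, stop)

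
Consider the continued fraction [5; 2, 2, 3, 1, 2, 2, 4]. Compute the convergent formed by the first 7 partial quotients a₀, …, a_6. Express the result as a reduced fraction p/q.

779/144

Collapse the nested fraction from the inside out:
Start with 2.
2 + 1/(2/1) = 2 + 1/2 = 5/2
1 + 1/(5/2) = 1 + 2/5 = 7/5
3 + 1/(7/5) = 3 + 5/7 = 26/7
2 + 1/(26/7) = 2 + 7/26 = 59/26
2 + 1/(59/26) = 2 + 26/59 = 144/59
5 + 1/(144/59) = 5 + 59/144 = 779/144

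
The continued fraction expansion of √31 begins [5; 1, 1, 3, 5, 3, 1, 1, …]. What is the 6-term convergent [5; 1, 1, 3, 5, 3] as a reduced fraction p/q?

a_0 = 5: 5/1
a_1 = 1: 6/1
a_2 = 1: 11/2
a_3 = 3: 39/7
a_4 = 5: 206/37
a_5 = 3: 657/118

657/118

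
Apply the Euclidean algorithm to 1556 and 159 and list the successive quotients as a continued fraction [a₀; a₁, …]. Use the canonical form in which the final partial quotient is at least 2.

[9; 1, 3, 1, 2, 11]

⌊1556/159⌋ = 9, remainder 125
⌊159/125⌋ = 1, remainder 34
⌊125/34⌋ = 3, remainder 23
⌊34/23⌋ = 1, remainder 11
⌊23/11⌋ = 2, remainder 1
⌊11/1⌋ = 11, remainder 0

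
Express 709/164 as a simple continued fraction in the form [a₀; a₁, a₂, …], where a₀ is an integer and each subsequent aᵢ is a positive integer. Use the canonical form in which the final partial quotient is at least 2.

⌊709/164⌋ = 4, remainder 53
⌊164/53⌋ = 3, remainder 5
⌊53/5⌋ = 10, remainder 3
⌊5/3⌋ = 1, remainder 2
⌊3/2⌋ = 1, remainder 1
⌊2/1⌋ = 2, remainder 0

[4; 3, 10, 1, 1, 2]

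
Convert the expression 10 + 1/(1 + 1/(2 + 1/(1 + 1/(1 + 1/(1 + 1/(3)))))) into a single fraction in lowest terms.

429/40

Start with 3.
1 + 1/(3/1) = 1 + 1/3 = 4/3
1 + 1/(4/3) = 1 + 3/4 = 7/4
1 + 1/(7/4) = 1 + 4/7 = 11/7
2 + 1/(11/7) = 2 + 7/11 = 29/11
1 + 1/(29/11) = 1 + 11/29 = 40/29
10 + 1/(40/29) = 10 + 29/40 = 429/40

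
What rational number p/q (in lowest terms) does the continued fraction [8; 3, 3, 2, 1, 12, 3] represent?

10711/1290

a_0 = 8: 8/1
a_1 = 3: 25/3
a_2 = 3: 83/10
a_3 = 2: 191/23
a_4 = 1: 274/33
a_5 = 12: 3479/419
a_6 = 3: 10711/1290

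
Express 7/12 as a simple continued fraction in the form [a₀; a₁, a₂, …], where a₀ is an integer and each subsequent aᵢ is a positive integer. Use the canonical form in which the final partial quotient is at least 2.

[0; 1, 1, 2, 2]

⌊7/12⌋ = 0, remainder 7
⌊12/7⌋ = 1, remainder 5
⌊7/5⌋ = 1, remainder 2
⌊5/2⌋ = 2, remainder 1
⌊2/1⌋ = 2, remainder 0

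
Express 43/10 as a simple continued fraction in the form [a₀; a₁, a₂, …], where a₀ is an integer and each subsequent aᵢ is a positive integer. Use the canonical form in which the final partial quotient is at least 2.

Apply division with remainder until the remainder is 0:
43 ÷ 10 → quotient 4, remainder 3
10 ÷ 3 → quotient 3, remainder 1
3 ÷ 1 → quotient 3, remainder 0

[4; 3, 3]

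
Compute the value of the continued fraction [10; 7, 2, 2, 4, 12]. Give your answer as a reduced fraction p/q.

Start with 12.
4 + 1/(12/1) = 4 + 1/12 = 49/12
2 + 1/(49/12) = 2 + 12/49 = 110/49
2 + 1/(110/49) = 2 + 49/110 = 269/110
7 + 1/(269/110) = 7 + 110/269 = 1993/269
10 + 1/(1993/269) = 10 + 269/1993 = 20199/1993

20199/1993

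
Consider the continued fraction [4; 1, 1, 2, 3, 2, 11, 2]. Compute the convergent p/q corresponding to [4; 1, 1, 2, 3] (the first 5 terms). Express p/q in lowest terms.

78/17

Start with 3.
2 + 1/(3/1) = 2 + 1/3 = 7/3
1 + 1/(7/3) = 1 + 3/7 = 10/7
1 + 1/(10/7) = 1 + 7/10 = 17/10
4 + 1/(17/10) = 4 + 10/17 = 78/17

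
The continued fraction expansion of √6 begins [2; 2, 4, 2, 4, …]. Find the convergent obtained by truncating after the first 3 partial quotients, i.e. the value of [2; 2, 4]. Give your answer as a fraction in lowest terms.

Compute successive convergents:
a_0 = 2: 2/1
a_1 = 2: 5/2
a_2 = 4: 22/9

22/9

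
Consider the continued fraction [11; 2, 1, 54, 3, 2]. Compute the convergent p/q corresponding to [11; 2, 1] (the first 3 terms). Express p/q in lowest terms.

a_0 = 11: 11/1
a_1 = 2: 23/2
a_2 = 1: 34/3

34/3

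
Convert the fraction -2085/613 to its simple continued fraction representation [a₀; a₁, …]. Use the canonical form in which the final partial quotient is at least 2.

Repeatedly divide and take the remainder:
-2085 ÷ 613 → quotient -4, remainder 367
613 ÷ 367 → quotient 1, remainder 246
367 ÷ 246 → quotient 1, remainder 121
246 ÷ 121 → quotient 2, remainder 4
121 ÷ 4 → quotient 30, remainder 1
4 ÷ 1 → quotient 4, remainder 0

[-4; 1, 1, 2, 30, 4]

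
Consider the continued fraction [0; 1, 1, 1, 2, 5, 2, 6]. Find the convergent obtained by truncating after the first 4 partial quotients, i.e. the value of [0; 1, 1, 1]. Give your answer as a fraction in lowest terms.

2/3

Use the convergent recurrence hₖ = aₖ·hₖ₋₁ + hₖ₋₂ (and likewise for the denominators kₖ):
a_0 = 0: 0/1
a_1 = 1: 1/1
a_2 = 1: 1/2
a_3 = 1: 2/3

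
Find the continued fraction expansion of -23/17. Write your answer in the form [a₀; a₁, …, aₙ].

[-2; 1, 1, 1, 5]

Repeatedly divide and take the remainder:
⌊-23/17⌋ = -2, remainder 11
⌊17/11⌋ = 1, remainder 6
⌊11/6⌋ = 1, remainder 5
⌊6/5⌋ = 1, remainder 1
⌊5/1⌋ = 5, remainder 0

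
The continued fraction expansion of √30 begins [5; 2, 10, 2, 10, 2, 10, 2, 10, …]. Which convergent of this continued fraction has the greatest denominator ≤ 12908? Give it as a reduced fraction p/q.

55435/10121

a_0 = 5: 5/1  (≤ bound)
a_1 = 2: 11/2  (≤ bound)
a_2 = 10: 115/21  (≤ bound)
a_3 = 2: 241/44  (≤ bound)
a_4 = 10: 2525/461  (≤ bound)
a_5 = 2: 5291/966  (≤ bound)
a_6 = 10: 55435/10121  (≤ bound)
a_7 = 2: 116161/21208  (> 12908, stop)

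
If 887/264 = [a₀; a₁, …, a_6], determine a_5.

1

⌊887/264⌋ = 3, remainder 95
⌊264/95⌋ = 2, remainder 74
⌊95/74⌋ = 1, remainder 21
⌊74/21⌋ = 3, remainder 11
⌊21/11⌋ = 1, remainder 10
⌊11/10⌋ = 1, remainder 1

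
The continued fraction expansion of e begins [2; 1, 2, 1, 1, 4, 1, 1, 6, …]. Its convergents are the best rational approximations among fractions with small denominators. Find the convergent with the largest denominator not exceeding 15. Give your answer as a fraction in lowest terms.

a_0 = 2: 2/1  (≤ bound)
a_1 = 1: 3/1  (≤ bound)
a_2 = 2: 8/3  (≤ bound)
a_3 = 1: 11/4  (≤ bound)
a_4 = 1: 19/7  (≤ bound)
a_5 = 4: 87/32  (> 15, stop)

19/7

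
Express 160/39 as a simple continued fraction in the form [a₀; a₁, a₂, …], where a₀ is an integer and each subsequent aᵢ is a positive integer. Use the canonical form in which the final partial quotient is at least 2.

Repeatedly divide and take the remainder:
160 ÷ 39 → quotient 4, remainder 4
39 ÷ 4 → quotient 9, remainder 3
4 ÷ 3 → quotient 1, remainder 1
3 ÷ 1 → quotient 3, remainder 0

[4; 9, 1, 3]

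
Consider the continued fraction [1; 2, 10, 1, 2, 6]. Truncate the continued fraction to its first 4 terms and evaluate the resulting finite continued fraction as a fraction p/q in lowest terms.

34/23

Compute successive convergents:
a_0 = 1: 1/1
a_1 = 2: 3/2
a_2 = 10: 31/21
a_3 = 1: 34/23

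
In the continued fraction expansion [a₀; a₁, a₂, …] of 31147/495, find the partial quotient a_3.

38

⌊31147/495⌋ = 62, remainder 457
⌊495/457⌋ = 1, remainder 38
⌊457/38⌋ = 12, remainder 1
⌊38/1⌋ = 38, remainder 0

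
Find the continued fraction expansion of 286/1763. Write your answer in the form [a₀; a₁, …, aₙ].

Apply division with remainder until the remainder is 0:
⌊286/1763⌋ = 0, remainder 286
⌊1763/286⌋ = 6, remainder 47
⌊286/47⌋ = 6, remainder 4
⌊47/4⌋ = 11, remainder 3
⌊4/3⌋ = 1, remainder 1
⌊3/1⌋ = 3, remainder 0

[0; 6, 6, 11, 1, 3]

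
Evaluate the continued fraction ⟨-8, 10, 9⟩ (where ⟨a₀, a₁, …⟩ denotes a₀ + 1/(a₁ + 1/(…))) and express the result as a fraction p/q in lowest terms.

-719/91

Use the convergent recurrence hₖ = aₖ·hₖ₋₁ + hₖ₋₂ (and likewise for the denominators kₖ):
a_0 = -8: -8/1
a_1 = 10: -79/10
a_2 = 9: -719/91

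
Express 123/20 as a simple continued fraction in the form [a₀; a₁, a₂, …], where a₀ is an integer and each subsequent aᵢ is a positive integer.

[6; 6, 1, 2]

123 = 6·20 + 3, so a_0 = 6
20 = 6·3 + 2, so a_1 = 6
3 = 1·2 + 1, so a_2 = 1
2 = 2·1 + 0, so a_3 = 2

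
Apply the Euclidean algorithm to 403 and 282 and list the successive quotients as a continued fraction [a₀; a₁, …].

[1; 2, 3, 40]

Apply division with remainder until the remainder is 0:
403 ÷ 282 → quotient 1, remainder 121
282 ÷ 121 → quotient 2, remainder 40
121 ÷ 40 → quotient 3, remainder 1
40 ÷ 1 → quotient 40, remainder 0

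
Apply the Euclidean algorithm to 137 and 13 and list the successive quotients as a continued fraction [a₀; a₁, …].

137 ÷ 13 → quotient 10, remainder 7
13 ÷ 7 → quotient 1, remainder 6
7 ÷ 6 → quotient 1, remainder 1
6 ÷ 1 → quotient 6, remainder 0

[10; 1, 1, 6]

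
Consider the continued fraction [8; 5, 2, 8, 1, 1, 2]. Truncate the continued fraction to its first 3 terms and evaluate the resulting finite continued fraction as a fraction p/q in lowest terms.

Start with 2.
5 + 1/(2/1) = 5 + 1/2 = 11/2
8 + 1/(11/2) = 8 + 2/11 = 90/11

90/11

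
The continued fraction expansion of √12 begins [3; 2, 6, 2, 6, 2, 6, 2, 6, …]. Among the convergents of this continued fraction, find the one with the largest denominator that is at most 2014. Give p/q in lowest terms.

1351/390

a_0 = 3: 3/1  (≤ bound)
a_1 = 2: 7/2  (≤ bound)
a_2 = 6: 45/13  (≤ bound)
a_3 = 2: 97/28  (≤ bound)
a_4 = 6: 627/181  (≤ bound)
a_5 = 2: 1351/390  (≤ bound)
a_6 = 6: 8733/2521  (> 2014, stop)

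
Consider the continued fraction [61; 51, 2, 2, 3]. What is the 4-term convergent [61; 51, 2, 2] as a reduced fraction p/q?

a_0 = 61: 61/1
a_1 = 51: 3112/51
a_2 = 2: 6285/103
a_3 = 2: 15682/257

15682/257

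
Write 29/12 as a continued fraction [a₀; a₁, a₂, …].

Run the Euclidean algorithm, recording each quotient:
29 = 2·12 + 5, so a_0 = 2
12 = 2·5 + 2, so a_1 = 2
5 = 2·2 + 1, so a_2 = 2
2 = 2·1 + 0, so a_3 = 2

[2; 2, 2, 2]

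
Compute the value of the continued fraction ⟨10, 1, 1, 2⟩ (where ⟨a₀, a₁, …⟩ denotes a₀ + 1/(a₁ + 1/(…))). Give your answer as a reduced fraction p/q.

a_0 = 10: 10/1
a_1 = 1: 11/1
a_2 = 1: 21/2
a_3 = 2: 53/5

53/5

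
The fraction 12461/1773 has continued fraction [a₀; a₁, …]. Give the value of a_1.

Run the Euclidean algorithm, recording each quotient:
⌊12461/1773⌋ = 7, remainder 50
⌊1773/50⌋ = 35, remainder 23

35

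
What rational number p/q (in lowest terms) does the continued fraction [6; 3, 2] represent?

Start with 2.
3 + 1/(2/1) = 3 + 1/2 = 7/2
6 + 1/(7/2) = 6 + 2/7 = 44/7

44/7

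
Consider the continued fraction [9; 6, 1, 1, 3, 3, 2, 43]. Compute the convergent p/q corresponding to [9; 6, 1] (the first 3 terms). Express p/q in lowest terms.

64/7

Compute successive convergents:
a_0 = 9: 9/1
a_1 = 6: 55/6
a_2 = 1: 64/7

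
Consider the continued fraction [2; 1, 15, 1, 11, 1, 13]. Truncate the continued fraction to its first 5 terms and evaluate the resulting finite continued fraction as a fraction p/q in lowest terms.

597/203

a_0 = 2: 2/1
a_1 = 1: 3/1
a_2 = 15: 47/16
a_3 = 1: 50/17
a_4 = 11: 597/203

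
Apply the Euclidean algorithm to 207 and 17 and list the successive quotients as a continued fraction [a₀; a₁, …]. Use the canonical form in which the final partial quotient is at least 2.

207 ÷ 17 → quotient 12, remainder 3
17 ÷ 3 → quotient 5, remainder 2
3 ÷ 2 → quotient 1, remainder 1
2 ÷ 1 → quotient 2, remainder 0

[12; 5, 1, 2]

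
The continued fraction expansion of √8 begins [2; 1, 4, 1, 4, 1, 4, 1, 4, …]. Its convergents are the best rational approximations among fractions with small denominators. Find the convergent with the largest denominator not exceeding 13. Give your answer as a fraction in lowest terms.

17/6

List convergents until the denominator exceeds the bound:
a_0 = 2: 2/1  (≤ bound)
a_1 = 1: 3/1  (≤ bound)
a_2 = 4: 14/5  (≤ bound)
a_3 = 1: 17/6  (≤ bound)
a_4 = 4: 82/29  (> 13, stop)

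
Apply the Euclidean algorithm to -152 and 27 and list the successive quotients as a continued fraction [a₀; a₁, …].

Run the Euclidean algorithm, recording each quotient:
-152 ÷ 27 → quotient -6, remainder 10
27 ÷ 10 → quotient 2, remainder 7
10 ÷ 7 → quotient 1, remainder 3
7 ÷ 3 → quotient 2, remainder 1
3 ÷ 1 → quotient 3, remainder 0

[-6; 2, 1, 2, 3]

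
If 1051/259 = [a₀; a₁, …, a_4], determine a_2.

3

1051 ÷ 259 → quotient 4, remainder 15
259 ÷ 15 → quotient 17, remainder 4
15 ÷ 4 → quotient 3, remainder 3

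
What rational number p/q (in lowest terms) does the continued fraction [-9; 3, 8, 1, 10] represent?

Work from the innermost term outward:
Start with 10.
1 + 1/(10/1) = 1 + 1/10 = 11/10
8 + 1/(11/10) = 8 + 10/11 = 98/11
3 + 1/(98/11) = 3 + 11/98 = 305/98
-9 + 1/(305/98) = -9 + 98/305 = -2647/305

-2647/305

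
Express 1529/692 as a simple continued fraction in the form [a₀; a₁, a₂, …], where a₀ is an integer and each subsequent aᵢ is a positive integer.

[2; 4, 1, 3, 2, 1, 1, 6]

Run the Euclidean algorithm, recording each quotient:
1529 = 2·692 + 145, so a_0 = 2
692 = 4·145 + 112, so a_1 = 4
145 = 1·112 + 33, so a_2 = 1
112 = 3·33 + 13, so a_3 = 3
33 = 2·13 + 7, so a_4 = 2
13 = 1·7 + 6, so a_5 = 1
7 = 1·6 + 1, so a_6 = 1
6 = 6·1 + 0, so a_7 = 6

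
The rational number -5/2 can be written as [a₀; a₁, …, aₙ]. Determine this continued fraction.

Repeatedly divide and take the remainder:
-5 = -3·2 + 1, so a_0 = -3
2 = 2·1 + 0, so a_1 = 2

[-3; 2]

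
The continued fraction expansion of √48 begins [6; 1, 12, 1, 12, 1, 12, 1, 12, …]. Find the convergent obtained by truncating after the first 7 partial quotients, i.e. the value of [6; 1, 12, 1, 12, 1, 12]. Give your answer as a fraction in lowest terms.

Starting at the tail and folding back:
Start with 12.
1 + 1/(12/1) = 1 + 1/12 = 13/12
12 + 1/(13/12) = 12 + 12/13 = 168/13
1 + 1/(168/13) = 1 + 13/168 = 181/168
12 + 1/(181/168) = 12 + 168/181 = 2340/181
1 + 1/(2340/181) = 1 + 181/2340 = 2521/2340
6 + 1/(2521/2340) = 6 + 2340/2521 = 17466/2521

17466/2521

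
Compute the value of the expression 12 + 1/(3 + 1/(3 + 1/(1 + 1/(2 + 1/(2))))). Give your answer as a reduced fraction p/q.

Start with 2.
2 + 1/(2/1) = 2 + 1/2 = 5/2
1 + 1/(5/2) = 1 + 2/5 = 7/5
3 + 1/(7/5) = 3 + 5/7 = 26/7
3 + 1/(26/7) = 3 + 7/26 = 85/26
12 + 1/(85/26) = 12 + 26/85 = 1046/85

1046/85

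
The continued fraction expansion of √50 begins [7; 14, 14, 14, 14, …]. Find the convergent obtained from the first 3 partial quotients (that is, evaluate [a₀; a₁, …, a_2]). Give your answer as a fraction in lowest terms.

1393/197

a_0 = 7: 7/1
a_1 = 14: 99/14
a_2 = 14: 1393/197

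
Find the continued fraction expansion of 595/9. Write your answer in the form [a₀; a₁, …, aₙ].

⌊595/9⌋ = 66, remainder 1
⌊9/1⌋ = 9, remainder 0

[66; 9]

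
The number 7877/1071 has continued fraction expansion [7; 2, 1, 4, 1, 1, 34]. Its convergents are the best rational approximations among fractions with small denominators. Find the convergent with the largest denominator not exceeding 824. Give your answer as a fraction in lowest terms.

List convergents until the denominator exceeds the bound:
a_0 = 7: 7/1  (≤ bound)
a_1 = 2: 15/2  (≤ bound)
a_2 = 1: 22/3  (≤ bound)
a_3 = 4: 103/14  (≤ bound)
a_4 = 1: 125/17  (≤ bound)
a_5 = 1: 228/31  (≤ bound)
a_6 = 34: 7877/1071  (> 824, stop)

228/31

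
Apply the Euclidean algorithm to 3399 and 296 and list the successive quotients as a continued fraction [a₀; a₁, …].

3399 = 11·296 + 143, so a_0 = 11
296 = 2·143 + 10, so a_1 = 2
143 = 14·10 + 3, so a_2 = 14
10 = 3·3 + 1, so a_3 = 3
3 = 3·1 + 0, so a_4 = 3

[11; 2, 14, 3, 3]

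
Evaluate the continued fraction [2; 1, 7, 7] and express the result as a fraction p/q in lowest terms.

Starting at the tail and folding back:
Start with 7.
7 + 1/(7/1) = 7 + 1/7 = 50/7
1 + 1/(50/7) = 1 + 7/50 = 57/50
2 + 1/(57/50) = 2 + 50/57 = 164/57

164/57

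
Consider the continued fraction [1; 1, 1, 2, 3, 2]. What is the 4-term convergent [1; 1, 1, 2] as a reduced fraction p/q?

a_0 = 1: 1/1
a_1 = 1: 2/1
a_2 = 1: 3/2
a_3 = 2: 8/5

8/5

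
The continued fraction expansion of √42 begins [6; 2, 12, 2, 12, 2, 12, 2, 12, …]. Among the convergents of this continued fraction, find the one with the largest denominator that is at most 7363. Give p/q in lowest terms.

8749/1350

a_0 = 6: 6/1  (≤ bound)
a_1 = 2: 13/2  (≤ bound)
a_2 = 12: 162/25  (≤ bound)
a_3 = 2: 337/52  (≤ bound)
a_4 = 12: 4206/649  (≤ bound)
a_5 = 2: 8749/1350  (≤ bound)
a_6 = 12: 109194/16849  (> 7363, stop)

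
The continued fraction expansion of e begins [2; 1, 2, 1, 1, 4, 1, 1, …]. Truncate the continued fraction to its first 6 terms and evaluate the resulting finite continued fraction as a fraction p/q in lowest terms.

Start with 4.
1 + 1/(4/1) = 1 + 1/4 = 5/4
1 + 1/(5/4) = 1 + 4/5 = 9/5
2 + 1/(9/5) = 2 + 5/9 = 23/9
1 + 1/(23/9) = 1 + 9/23 = 32/23
2 + 1/(32/23) = 2 + 23/32 = 87/32

87/32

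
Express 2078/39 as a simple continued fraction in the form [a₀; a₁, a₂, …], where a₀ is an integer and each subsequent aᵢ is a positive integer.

[53; 3, 1, 1, 5]

Repeatedly divide and take the remainder:
2078 = 53·39 + 11, so a_0 = 53
39 = 3·11 + 6, so a_1 = 3
11 = 1·6 + 5, so a_2 = 1
6 = 1·5 + 1, so a_3 = 1
5 = 5·1 + 0, so a_4 = 5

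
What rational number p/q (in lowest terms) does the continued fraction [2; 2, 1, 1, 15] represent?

a_0 = 2: 2/1
a_1 = 2: 5/2
a_2 = 1: 7/3
a_3 = 1: 12/5
a_4 = 15: 187/78

187/78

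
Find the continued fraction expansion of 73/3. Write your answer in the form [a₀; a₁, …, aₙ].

[24; 3]

73 = 24·3 + 1, so a_0 = 24
3 = 3·1 + 0, so a_1 = 3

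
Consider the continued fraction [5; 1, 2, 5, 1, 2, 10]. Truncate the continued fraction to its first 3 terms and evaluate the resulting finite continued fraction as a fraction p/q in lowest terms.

Start with 2.
1 + 1/(2/1) = 1 + 1/2 = 3/2
5 + 1/(3/2) = 5 + 2/3 = 17/3

17/3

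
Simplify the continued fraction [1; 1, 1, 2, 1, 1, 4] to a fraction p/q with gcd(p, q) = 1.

a_0 = 1: 1/1
a_1 = 1: 2/1
a_2 = 1: 3/2
a_3 = 2: 8/5
a_4 = 1: 11/7
a_5 = 1: 19/12
a_6 = 4: 87/55

87/55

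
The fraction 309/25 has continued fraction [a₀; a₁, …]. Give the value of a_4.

Repeatedly divide and take the remainder:
309 ÷ 25 → quotient 12, remainder 9
25 ÷ 9 → quotient 2, remainder 7
9 ÷ 7 → quotient 1, remainder 2
7 ÷ 2 → quotient 3, remainder 1
2 ÷ 1 → quotient 2, remainder 0

2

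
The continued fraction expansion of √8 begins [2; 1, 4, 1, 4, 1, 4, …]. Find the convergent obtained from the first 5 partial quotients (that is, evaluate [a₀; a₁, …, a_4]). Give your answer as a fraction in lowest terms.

82/29

Start with 4.
1 + 1/(4/1) = 1 + 1/4 = 5/4
4 + 1/(5/4) = 4 + 4/5 = 24/5
1 + 1/(24/5) = 1 + 5/24 = 29/24
2 + 1/(29/24) = 2 + 24/29 = 82/29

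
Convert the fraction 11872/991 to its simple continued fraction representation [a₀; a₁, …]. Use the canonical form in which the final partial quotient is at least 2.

[11; 1, 48, 1, 1, 4, 2]

Apply division with remainder until the remainder is 0:
⌊11872/991⌋ = 11, remainder 971
⌊991/971⌋ = 1, remainder 20
⌊971/20⌋ = 48, remainder 11
⌊20/11⌋ = 1, remainder 9
⌊11/9⌋ = 1, remainder 2
⌊9/2⌋ = 4, remainder 1
⌊2/1⌋ = 2, remainder 0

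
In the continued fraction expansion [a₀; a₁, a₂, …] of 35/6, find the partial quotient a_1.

Run the Euclidean algorithm, recording each quotient:
35 = 5·6 + 5, so a_0 = 5
6 = 1·5 + 1, so a_1 = 1

1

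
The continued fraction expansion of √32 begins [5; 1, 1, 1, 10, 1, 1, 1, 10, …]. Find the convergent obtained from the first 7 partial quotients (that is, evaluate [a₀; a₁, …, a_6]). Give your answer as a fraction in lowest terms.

a_0 = 5: 5/1
a_1 = 1: 6/1
a_2 = 1: 11/2
a_3 = 1: 17/3
a_4 = 10: 181/32
a_5 = 1: 198/35
a_6 = 1: 379/67

379/67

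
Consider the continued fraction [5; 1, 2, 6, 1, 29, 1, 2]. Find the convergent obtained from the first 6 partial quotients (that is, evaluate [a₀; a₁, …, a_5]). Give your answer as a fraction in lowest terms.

3733/657

Use the convergent recurrence hₖ = aₖ·hₖ₋₁ + hₖ₋₂ (and likewise for the denominators kₖ):
a_0 = 5: 5/1
a_1 = 1: 6/1
a_2 = 2: 17/3
a_3 = 6: 108/19
a_4 = 1: 125/22
a_5 = 29: 3733/657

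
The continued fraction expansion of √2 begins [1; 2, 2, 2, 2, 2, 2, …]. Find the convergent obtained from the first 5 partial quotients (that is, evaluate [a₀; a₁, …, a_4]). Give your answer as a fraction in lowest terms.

41/29

Start with 2.
2 + 1/(2/1) = 2 + 1/2 = 5/2
2 + 1/(5/2) = 2 + 2/5 = 12/5
2 + 1/(12/5) = 2 + 5/12 = 29/12
1 + 1/(29/12) = 1 + 12/29 = 41/29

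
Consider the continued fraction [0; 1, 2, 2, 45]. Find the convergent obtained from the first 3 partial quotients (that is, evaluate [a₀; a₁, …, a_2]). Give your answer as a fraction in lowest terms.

Start with 2.
1 + 1/(2/1) = 1 + 1/2 = 3/2
0 + 1/(3/2) = 0 + 2/3 = 2/3

2/3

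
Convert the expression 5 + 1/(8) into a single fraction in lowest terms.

41/8

Build up convergents one term at a time:
a_0 = 5: 5/1
a_1 = 8: 41/8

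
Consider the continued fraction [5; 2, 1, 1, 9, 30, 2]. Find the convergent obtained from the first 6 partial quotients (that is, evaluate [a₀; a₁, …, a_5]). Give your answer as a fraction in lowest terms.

Compute successive convergents:
a_0 = 5: 5/1
a_1 = 2: 11/2
a_2 = 1: 16/3
a_3 = 1: 27/5
a_4 = 9: 259/48
a_5 = 30: 7797/1445

7797/1445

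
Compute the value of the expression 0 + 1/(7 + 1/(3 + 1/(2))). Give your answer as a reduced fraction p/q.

7/51

Start with 2.
3 + 1/(2/1) = 3 + 1/2 = 7/2
7 + 1/(7/2) = 7 + 2/7 = 51/7
0 + 1/(51/7) = 0 + 7/51 = 7/51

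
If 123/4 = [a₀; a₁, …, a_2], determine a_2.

123 ÷ 4 → quotient 30, remainder 3
4 ÷ 3 → quotient 1, remainder 1
3 ÷ 1 → quotient 3, remainder 0

3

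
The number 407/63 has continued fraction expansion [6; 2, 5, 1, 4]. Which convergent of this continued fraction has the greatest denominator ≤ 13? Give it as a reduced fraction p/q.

84/13

a_0 = 6: 6/1  (≤ bound)
a_1 = 2: 13/2  (≤ bound)
a_2 = 5: 71/11  (≤ bound)
a_3 = 1: 84/13  (≤ bound)
a_4 = 4: 407/63  (> 13, stop)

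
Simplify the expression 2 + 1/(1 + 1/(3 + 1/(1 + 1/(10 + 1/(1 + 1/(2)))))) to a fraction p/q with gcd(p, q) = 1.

481/172

Compute successive convergents:
a_0 = 2: 2/1
a_1 = 1: 3/1
a_2 = 3: 11/4
a_3 = 1: 14/5
a_4 = 10: 151/54
a_5 = 1: 165/59
a_6 = 2: 481/172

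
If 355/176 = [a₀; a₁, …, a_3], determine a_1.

58

355 ÷ 176 → quotient 2, remainder 3
176 ÷ 3 → quotient 58, remainder 2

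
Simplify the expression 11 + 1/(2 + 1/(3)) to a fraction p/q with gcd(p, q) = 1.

80/7

Start with 3.
2 + 1/(3/1) = 2 + 1/3 = 7/3
11 + 1/(7/3) = 11 + 3/7 = 80/7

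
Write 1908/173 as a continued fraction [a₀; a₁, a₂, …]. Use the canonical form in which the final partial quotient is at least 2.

1908 ÷ 173 → quotient 11, remainder 5
173 ÷ 5 → quotient 34, remainder 3
5 ÷ 3 → quotient 1, remainder 2
3 ÷ 2 → quotient 1, remainder 1
2 ÷ 1 → quotient 2, remainder 0

[11; 34, 1, 1, 2]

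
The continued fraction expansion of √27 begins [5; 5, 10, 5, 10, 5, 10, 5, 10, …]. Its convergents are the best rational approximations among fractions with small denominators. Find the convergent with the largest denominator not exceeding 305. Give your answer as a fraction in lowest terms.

a_0 = 5: 5/1  (≤ bound)
a_1 = 5: 26/5  (≤ bound)
a_2 = 10: 265/51  (≤ bound)
a_3 = 5: 1351/260  (≤ bound)
a_4 = 10: 13775/2651  (> 305, stop)

1351/260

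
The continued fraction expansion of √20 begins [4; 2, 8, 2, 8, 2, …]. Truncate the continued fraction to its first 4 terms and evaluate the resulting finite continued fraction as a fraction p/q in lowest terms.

Starting at the tail and folding back:
Start with 2.
8 + 1/(2/1) = 8 + 1/2 = 17/2
2 + 1/(17/2) = 2 + 2/17 = 36/17
4 + 1/(36/17) = 4 + 17/36 = 161/36

161/36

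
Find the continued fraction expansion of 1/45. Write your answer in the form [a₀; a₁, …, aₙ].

Repeatedly divide and take the remainder:
1 = 0·45 + 1, so a_0 = 0
45 = 45·1 + 0, so a_1 = 45

[0; 45]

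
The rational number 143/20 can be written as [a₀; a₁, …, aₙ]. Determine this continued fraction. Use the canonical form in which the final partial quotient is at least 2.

Apply division with remainder until the remainder is 0:
143 ÷ 20 → quotient 7, remainder 3
20 ÷ 3 → quotient 6, remainder 2
3 ÷ 2 → quotient 1, remainder 1
2 ÷ 1 → quotient 2, remainder 0

[7; 6, 1, 2]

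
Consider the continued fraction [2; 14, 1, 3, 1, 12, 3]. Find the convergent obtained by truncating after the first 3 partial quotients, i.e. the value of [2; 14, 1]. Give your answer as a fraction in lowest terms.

31/15

Start with 1.
14 + 1/(1/1) = 14 + 1/1 = 15/1
2 + 1/(15/1) = 2 + 1/15 = 31/15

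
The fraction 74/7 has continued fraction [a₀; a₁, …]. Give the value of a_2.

1

Repeatedly divide and take the remainder:
74 ÷ 7 → quotient 10, remainder 4
7 ÷ 4 → quotient 1, remainder 3
4 ÷ 3 → quotient 1, remainder 1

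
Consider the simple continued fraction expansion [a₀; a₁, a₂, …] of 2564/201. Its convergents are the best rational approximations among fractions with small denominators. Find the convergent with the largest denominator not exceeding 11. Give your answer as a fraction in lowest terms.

51/4

a_0 = 12: 12/1  (≤ bound)
a_1 = 1: 13/1  (≤ bound)
a_2 = 3: 51/4  (≤ bound)
a_3 = 9: 472/37  (> 11, stop)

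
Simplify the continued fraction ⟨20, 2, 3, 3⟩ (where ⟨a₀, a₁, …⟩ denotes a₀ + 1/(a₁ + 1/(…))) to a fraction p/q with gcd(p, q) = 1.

Start with 3.
3 + 1/(3/1) = 3 + 1/3 = 10/3
2 + 1/(10/3) = 2 + 3/10 = 23/10
20 + 1/(23/10) = 20 + 10/23 = 470/23

470/23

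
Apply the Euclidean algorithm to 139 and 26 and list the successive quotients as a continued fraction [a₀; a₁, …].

Run the Euclidean algorithm, recording each quotient:
⌊139/26⌋ = 5, remainder 9
⌊26/9⌋ = 2, remainder 8
⌊9/8⌋ = 1, remainder 1
⌊8/1⌋ = 8, remainder 0

[5; 2, 1, 8]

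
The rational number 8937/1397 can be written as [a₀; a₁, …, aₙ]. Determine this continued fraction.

8937 = 6·1397 + 555, so a_0 = 6
1397 = 2·555 + 287, so a_1 = 2
555 = 1·287 + 268, so a_2 = 1
287 = 1·268 + 19, so a_3 = 1
268 = 14·19 + 2, so a_4 = 14
19 = 9·2 + 1, so a_5 = 9
2 = 2·1 + 0, so a_6 = 2

[6; 2, 1, 1, 14, 9, 2]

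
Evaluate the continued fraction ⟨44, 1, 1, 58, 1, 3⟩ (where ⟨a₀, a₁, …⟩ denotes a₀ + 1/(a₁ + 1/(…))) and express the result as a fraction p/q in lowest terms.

Collapse the nested fraction from the inside out:
Start with 3.
1 + 1/(3/1) = 1 + 1/3 = 4/3
58 + 1/(4/3) = 58 + 3/4 = 235/4
1 + 1/(235/4) = 1 + 4/235 = 239/235
1 + 1/(239/235) = 1 + 235/239 = 474/239
44 + 1/(474/239) = 44 + 239/474 = 21095/474

21095/474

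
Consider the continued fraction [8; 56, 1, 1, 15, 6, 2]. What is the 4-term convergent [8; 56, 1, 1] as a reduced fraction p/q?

906/113

Start with 1.
1 + 1/(1/1) = 1 + 1/1 = 2/1
56 + 1/(2/1) = 56 + 1/2 = 113/2
8 + 1/(113/2) = 8 + 2/113 = 906/113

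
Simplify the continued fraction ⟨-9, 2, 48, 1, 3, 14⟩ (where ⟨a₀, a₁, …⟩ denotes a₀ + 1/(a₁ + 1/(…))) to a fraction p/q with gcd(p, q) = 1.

Start with 14.
3 + 1/(14/1) = 3 + 1/14 = 43/14
1 + 1/(43/14) = 1 + 14/43 = 57/43
48 + 1/(57/43) = 48 + 43/57 = 2779/57
2 + 1/(2779/57) = 2 + 57/2779 = 5615/2779
-9 + 1/(5615/2779) = -9 + 2779/5615 = -47756/5615

-47756/5615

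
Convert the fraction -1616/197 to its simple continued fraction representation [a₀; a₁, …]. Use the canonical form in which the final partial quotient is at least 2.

-1616 ÷ 197 → quotient -9, remainder 157
197 ÷ 157 → quotient 1, remainder 40
157 ÷ 40 → quotient 3, remainder 37
40 ÷ 37 → quotient 1, remainder 3
37 ÷ 3 → quotient 12, remainder 1
3 ÷ 1 → quotient 3, remainder 0

[-9; 1, 3, 1, 12, 3]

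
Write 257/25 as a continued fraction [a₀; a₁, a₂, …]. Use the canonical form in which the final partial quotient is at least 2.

257 = 10·25 + 7, so a_0 = 10
25 = 3·7 + 4, so a_1 = 3
7 = 1·4 + 3, so a_2 = 1
4 = 1·3 + 1, so a_3 = 1
3 = 3·1 + 0, so a_4 = 3

[10; 3, 1, 1, 3]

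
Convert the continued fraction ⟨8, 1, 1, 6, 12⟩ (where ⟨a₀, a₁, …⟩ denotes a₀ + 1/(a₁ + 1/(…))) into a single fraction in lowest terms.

1349/158

Work from the innermost term outward:
Start with 12.
6 + 1/(12/1) = 6 + 1/12 = 73/12
1 + 1/(73/12) = 1 + 12/73 = 85/73
1 + 1/(85/73) = 1 + 73/85 = 158/85
8 + 1/(158/85) = 8 + 85/158 = 1349/158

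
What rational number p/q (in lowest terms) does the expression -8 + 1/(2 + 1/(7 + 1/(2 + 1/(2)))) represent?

-595/79

Start with 2.
2 + 1/(2/1) = 2 + 1/2 = 5/2
7 + 1/(5/2) = 7 + 2/5 = 37/5
2 + 1/(37/5) = 2 + 5/37 = 79/37
-8 + 1/(79/37) = -8 + 37/79 = -595/79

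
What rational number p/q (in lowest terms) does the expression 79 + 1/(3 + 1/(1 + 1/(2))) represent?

872/11

Use the convergent recurrence hₖ = aₖ·hₖ₋₁ + hₖ₋₂ (and likewise for the denominators kₖ):
a_0 = 79: 79/1
a_1 = 3: 238/3
a_2 = 1: 317/4
a_3 = 2: 872/11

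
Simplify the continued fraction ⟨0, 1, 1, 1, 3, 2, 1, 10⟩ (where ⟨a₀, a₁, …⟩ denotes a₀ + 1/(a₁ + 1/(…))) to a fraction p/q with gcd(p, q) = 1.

Start with 10.
1 + 1/(10/1) = 1 + 1/10 = 11/10
2 + 1/(11/10) = 2 + 10/11 = 32/11
3 + 1/(32/11) = 3 + 11/32 = 107/32
1 + 1/(107/32) = 1 + 32/107 = 139/107
1 + 1/(139/107) = 1 + 107/139 = 246/139
1 + 1/(246/139) = 1 + 139/246 = 385/246
0 + 1/(385/246) = 0 + 246/385 = 246/385

246/385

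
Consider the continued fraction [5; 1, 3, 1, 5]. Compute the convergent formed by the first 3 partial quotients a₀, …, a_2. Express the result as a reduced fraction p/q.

Start with 3.
1 + 1/(3/1) = 1 + 1/3 = 4/3
5 + 1/(4/3) = 5 + 3/4 = 23/4

23/4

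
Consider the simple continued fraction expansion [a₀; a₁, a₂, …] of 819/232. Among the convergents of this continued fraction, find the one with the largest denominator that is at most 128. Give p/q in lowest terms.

List convergents until the denominator exceeds the bound:
a_0 = 3: 3/1  (≤ bound)
a_1 = 1: 4/1  (≤ bound)
a_2 = 1: 7/2  (≤ bound)
a_3 = 7: 53/15  (≤ bound)
a_4 = 1: 60/17  (≤ bound)
a_5 = 3: 233/66  (≤ bound)
a_6 = 1: 293/83  (≤ bound)
a_7 = 2: 819/232  (> 128, stop)

293/83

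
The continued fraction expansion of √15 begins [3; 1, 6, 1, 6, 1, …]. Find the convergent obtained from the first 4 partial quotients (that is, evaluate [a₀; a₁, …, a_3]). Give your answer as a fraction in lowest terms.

Collapse the nested fraction from the inside out:
Start with 1.
6 + 1/(1/1) = 6 + 1/1 = 7/1
1 + 1/(7/1) = 1 + 1/7 = 8/7
3 + 1/(8/7) = 3 + 7/8 = 31/8

31/8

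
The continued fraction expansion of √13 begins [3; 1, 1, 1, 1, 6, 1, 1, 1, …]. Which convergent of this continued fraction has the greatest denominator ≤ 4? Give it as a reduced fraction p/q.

11/3

a_0 = 3: 3/1  (≤ bound)
a_1 = 1: 4/1  (≤ bound)
a_2 = 1: 7/2  (≤ bound)
a_3 = 1: 11/3  (≤ bound)
a_4 = 1: 18/5  (> 4, stop)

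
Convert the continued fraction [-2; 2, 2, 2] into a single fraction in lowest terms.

Work from the innermost term outward:
Start with 2.
2 + 1/(2/1) = 2 + 1/2 = 5/2
2 + 1/(5/2) = 2 + 2/5 = 12/5
-2 + 1/(12/5) = -2 + 5/12 = -19/12

-19/12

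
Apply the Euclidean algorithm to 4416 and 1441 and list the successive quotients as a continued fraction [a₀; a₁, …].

Run the Euclidean algorithm, recording each quotient:
4416 = 3·1441 + 93, so a_0 = 3
1441 = 15·93 + 46, so a_1 = 15
93 = 2·46 + 1, so a_2 = 2
46 = 46·1 + 0, so a_3 = 46

[3; 15, 2, 46]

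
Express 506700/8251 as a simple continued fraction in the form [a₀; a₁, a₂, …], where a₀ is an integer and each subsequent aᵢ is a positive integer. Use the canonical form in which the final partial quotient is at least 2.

[61; 2, 2, 3, 3, 13, 11]

506700 ÷ 8251 → quotient 61, remainder 3389
8251 ÷ 3389 → quotient 2, remainder 1473
3389 ÷ 1473 → quotient 2, remainder 443
1473 ÷ 443 → quotient 3, remainder 144
443 ÷ 144 → quotient 3, remainder 11
144 ÷ 11 → quotient 13, remainder 1
11 ÷ 1 → quotient 11, remainder 0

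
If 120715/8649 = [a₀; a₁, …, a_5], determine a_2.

22

Repeatedly divide and take the remainder:
120715 ÷ 8649 → quotient 13, remainder 8278
8649 ÷ 8278 → quotient 1, remainder 371
8278 ÷ 371 → quotient 22, remainder 116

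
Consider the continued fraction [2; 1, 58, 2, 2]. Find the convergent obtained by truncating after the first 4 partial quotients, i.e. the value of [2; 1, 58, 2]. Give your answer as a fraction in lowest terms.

355/119

a_0 = 2: 2/1
a_1 = 1: 3/1
a_2 = 58: 176/59
a_3 = 2: 355/119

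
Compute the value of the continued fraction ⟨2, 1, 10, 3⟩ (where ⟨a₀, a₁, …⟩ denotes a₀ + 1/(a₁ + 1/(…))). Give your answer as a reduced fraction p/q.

Work from the innermost term outward:
Start with 3.
10 + 1/(3/1) = 10 + 1/3 = 31/3
1 + 1/(31/3) = 1 + 3/31 = 34/31
2 + 1/(34/31) = 2 + 31/34 = 99/34

99/34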